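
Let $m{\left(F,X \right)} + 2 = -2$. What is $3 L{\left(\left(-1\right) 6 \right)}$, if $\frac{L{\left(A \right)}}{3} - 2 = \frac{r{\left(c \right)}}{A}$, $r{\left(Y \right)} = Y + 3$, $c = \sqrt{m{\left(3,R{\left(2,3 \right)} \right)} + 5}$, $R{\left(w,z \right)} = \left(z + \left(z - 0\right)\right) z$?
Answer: $12$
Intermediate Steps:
$R{\left(w,z \right)} = 2 z^{2}$ ($R{\left(w,z \right)} = \left(z + \left(z + 0\right)\right) z = \left(z + z\right) z = 2 z z = 2 z^{2}$)
$m{\left(F,X \right)} = -4$ ($m{\left(F,X \right)} = -2 - 2 = -4$)
$c = 1$ ($c = \sqrt{-4 + 5} = \sqrt{1} = 1$)
$r{\left(Y \right)} = 3 + Y$
$L{\left(A \right)} = 6 + \frac{12}{A}$ ($L{\left(A \right)} = 6 + 3 \frac{3 + 1}{A} = 6 + 3 \frac{4}{A} = 6 + \frac{12}{A}$)
$3 L{\left(\left(-1\right) 6 \right)} = 3 \left(6 + \frac{12}{\left(-1\right) 6}\right) = 3 \left(6 + \frac{12}{-6}\right) = 3 \left(6 + 12 \left(- \frac{1}{6}\right)\right) = 3 \left(6 - 2\right) = 3 \cdot 4 = 12$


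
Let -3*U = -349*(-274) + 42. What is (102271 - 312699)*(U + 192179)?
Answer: -101188301932/3 ≈ -3.3729e+10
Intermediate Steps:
U = -95668/3 (U = -(-349*(-274) + 42)/3 = -(95626 + 42)/3 = -⅓*95668 = -95668/3 ≈ -31889.)
(102271 - 312699)*(U + 192179) = (102271 - 312699)*(-95668/3 + 192179) = -210428*480869/3 = -101188301932/3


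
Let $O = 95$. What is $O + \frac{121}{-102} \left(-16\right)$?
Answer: $\frac{5813}{51} \approx 113.98$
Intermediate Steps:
$O + \frac{121}{-102} \left(-16\right) = 95 + \frac{121}{-102} \left(-16\right) = 95 + 121 \left(- \frac{1}{102}\right) \left(-16\right) = 95 - - \frac{968}{51} = 95 + \frac{968}{51} = \frac{5813}{51}$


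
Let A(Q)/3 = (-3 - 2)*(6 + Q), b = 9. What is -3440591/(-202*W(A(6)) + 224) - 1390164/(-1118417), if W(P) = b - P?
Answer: 557253964129/6064056974 ≈ 91.895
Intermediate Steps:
A(Q) = -90 - 15*Q (A(Q) = 3*((-3 - 2)*(6 + Q)) = 3*(-5*(6 + Q)) = 3*(-30 - 5*Q) = -90 - 15*Q)
W(P) = 9 - P
-3440591/(-202*W(A(6)) + 224) - 1390164/(-1118417) = -3440591/(-202*(9 - (-90 - 15*6)) + 224) - 1390164/(-1118417) = -3440591/(-202*(9 - (-90 - 90)) + 224) - 1390164*(-1/1118417) = -3440591/(-202*(9 - 1*(-180)) + 224) + 1390164/1118417 = -3440591/(-202*(9 + 180) + 224) + 1390164/1118417 = -3440591/(-202*189 + 224) + 1390164/1118417 = -3440591/(-38178 + 224) + 1390164/1118417 = -3440591/(-37954) + 1390164/1118417 = -3440591*(-1/37954) + 1390164/1118417 = 491513/5422 + 1390164/1118417 = 557253964129/6064056974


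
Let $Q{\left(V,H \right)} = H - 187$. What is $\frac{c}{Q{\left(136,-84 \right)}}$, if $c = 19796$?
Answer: $- \frac{19796}{271} \approx -73.048$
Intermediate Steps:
$Q{\left(V,H \right)} = -187 + H$
$\frac{c}{Q{\left(136,-84 \right)}} = \frac{19796}{-187 - 84} = \frac{19796}{-271} = 19796 \left(- \frac{1}{271}\right) = - \frac{19796}{271}$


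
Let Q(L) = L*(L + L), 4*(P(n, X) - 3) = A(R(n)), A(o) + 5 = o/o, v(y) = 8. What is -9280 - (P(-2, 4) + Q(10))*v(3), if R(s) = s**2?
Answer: -10896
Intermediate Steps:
A(o) = -4 (A(o) = -5 + o/o = -5 + 1 = -4)
P(n, X) = 2 (P(n, X) = 3 + (1/4)*(-4) = 3 - 1 = 2)
Q(L) = 2*L**2 (Q(L) = L*(2*L) = 2*L**2)
-9280 - (P(-2, 4) + Q(10))*v(3) = -9280 - (2 + 2*10**2)*8 = -9280 - (2 + 2*100)*8 = -9280 - (2 + 200)*8 = -9280 - 202*8 = -9280 - 1*1616 = -9280 - 1616 = -10896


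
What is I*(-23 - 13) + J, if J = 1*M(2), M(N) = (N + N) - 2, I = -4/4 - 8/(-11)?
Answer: 130/11 ≈ 11.818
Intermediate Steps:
I = -3/11 (I = -4*¼ - 8*(-1/11) = -1 + 8/11 = -3/11 ≈ -0.27273)
M(N) = -2 + 2*N (M(N) = 2*N - 2 = -2 + 2*N)
J = 2 (J = 1*(-2 + 2*2) = 1*(-2 + 4) = 1*2 = 2)
I*(-23 - 13) + J = -3*(-23 - 13)/11 + 2 = -3/11*(-36) + 2 = 108/11 + 2 = 130/11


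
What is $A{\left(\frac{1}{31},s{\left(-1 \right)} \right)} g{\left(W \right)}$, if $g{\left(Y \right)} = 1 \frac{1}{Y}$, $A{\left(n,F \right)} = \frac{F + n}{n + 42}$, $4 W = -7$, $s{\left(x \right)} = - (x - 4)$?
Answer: $- \frac{624}{9121} \approx -0.068413$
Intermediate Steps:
$s{\left(x \right)} = 4 - x$ ($s{\left(x \right)} = - (-4 + x) = 4 - x$)
$W = - \frac{7}{4}$ ($W = \frac{1}{4} \left(-7\right) = - \frac{7}{4} \approx -1.75$)
$A{\left(n,F \right)} = \frac{F + n}{42 + n}$
$g{\left(Y \right)} = \frac{1}{Y}$
$A{\left(\frac{1}{31},s{\left(-1 \right)} \right)} g{\left(W \right)} = \frac{\frac{1}{42 + \frac{1}{31}} \left(\left(4 - -1\right) + \frac{1}{31}\right)}{- \frac{7}{4}} = \frac{\left(4 + 1\right) + \frac{1}{31}}{42 + \frac{1}{31}} \left(- \frac{4}{7}\right) = \frac{5 + \frac{1}{31}}{\frac{1303}{31}} \left(- \frac{4}{7}\right) = \frac{31}{1303} \cdot \frac{156}{31} \left(- \frac{4}{7}\right) = \frac{156}{1303} \left(- \frac{4}{7}\right) = - \frac{624}{9121}$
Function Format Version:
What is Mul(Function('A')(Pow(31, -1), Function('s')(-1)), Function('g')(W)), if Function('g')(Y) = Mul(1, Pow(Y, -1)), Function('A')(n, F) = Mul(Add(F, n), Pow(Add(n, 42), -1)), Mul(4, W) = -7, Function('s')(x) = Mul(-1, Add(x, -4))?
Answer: Rational(-624, 9121) ≈ -0.068413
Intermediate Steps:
Function('s')(x) = Add(4, Mul(-1, x)) (Function('s')(x) = Mul(-1, Add(-4, x)) = Add(4, Mul(-1, x)))
W = Rational(-7, 4) (W = Mul(Rational(1, 4), -7) = Rational(-7, 4) ≈ -1.7500)
Function('A')(n, F) = Mul(Pow(Add(42, n), -1), Add(F, n)) (Function('A')(n, F) = Mul(Add(F, n), Pow(Add(42, n), -1)) = Mul(Pow(Add(42, n), -1), Add(F, n)))
Function('g')(Y) = Pow(Y, -1)
Mul(Function('A')(Pow(31, -1), Function('s')(-1)), Function('g')(W)) = Mul(Mul(Pow(Add(42, Pow(31, -1)), -1), Add(Add(4, Mul(-1, -1)), Pow(31, -1))), Pow(Rational(-7, 4), -1)) = Mul(Mul(Pow(Add(42, Rational(1, 31)), -1), Add(Add(4, 1), Rational(1, 31))), Rational(-4, 7)) = Mul(Mul(Pow(Rational(1303, 31), -1), Add(5, Rational(1, 31))), Rational(-4, 7)) = Mul(Mul(Rational(31, 1303), Rational(156, 31)), Rational(-4, 7)) = Mul(Rational(156, 1303), Rational(-4, 7)) = Rational(-624, 9121)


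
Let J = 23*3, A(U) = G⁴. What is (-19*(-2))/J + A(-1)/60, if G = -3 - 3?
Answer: 7642/345 ≈ 22.151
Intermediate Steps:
G = -6
A(U) = 1296 (A(U) = (-6)⁴ = 1296)
J = 69
(-19*(-2))/J + A(-1)/60 = -19*(-2)/69 + 1296/60 = 38*(1/69) + 1296*(1/60) = 38/69 + 108/5 = 7642/345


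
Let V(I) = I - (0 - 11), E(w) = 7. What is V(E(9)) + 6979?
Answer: 6997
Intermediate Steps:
V(I) = 11 + I (V(I) = I - 1*(-11) = I + 11 = 11 + I)
V(E(9)) + 6979 = (11 + 7) + 6979 = 18 + 6979 = 6997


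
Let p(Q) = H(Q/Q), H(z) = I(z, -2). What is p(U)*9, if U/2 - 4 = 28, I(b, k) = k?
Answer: -18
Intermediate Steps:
H(z) = -2
U = 64 (U = 8 + 2*28 = 8 + 56 = 64)
p(Q) = -2
p(U)*9 = -2*9 = -18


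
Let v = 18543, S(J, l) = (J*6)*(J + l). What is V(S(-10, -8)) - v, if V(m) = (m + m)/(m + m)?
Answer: -18542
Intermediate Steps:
S(J, l) = 6*J*(J + l) (S(J, l) = (6*J)*(J + l) = 6*J*(J + l))
V(m) = 1 (V(m) = (2*m)/((2*m)) = (2*m)*(1/(2*m)) = 1)
V(S(-10, -8)) - v = 1 - 1*18543 = 1 - 18543 = -18542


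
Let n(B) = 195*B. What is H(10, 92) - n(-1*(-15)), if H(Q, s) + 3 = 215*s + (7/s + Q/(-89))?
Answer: 137983879/8188 ≈ 16852.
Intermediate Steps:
H(Q, s) = -3 + 7/s + 215*s - Q/89 (H(Q, s) = -3 + (215*s + (7/s + Q/(-89))) = -3 + (215*s + (7/s + Q*(-1/89))) = -3 + (215*s + (7/s - Q/89)) = -3 + (7/s + 215*s - Q/89) = -3 + 7/s + 215*s - Q/89)
H(10, 92) - n(-1*(-15)) = (-3 + 7/92 + 215*92 - 1/89*10) - 195*(-1*(-15)) = (-3 + 7*(1/92) + 19780 - 10/89) - 195*15 = (-3 + 7/92 + 19780 - 10/89) - 1*2925 = 161933779/8188 - 2925 = 137983879/8188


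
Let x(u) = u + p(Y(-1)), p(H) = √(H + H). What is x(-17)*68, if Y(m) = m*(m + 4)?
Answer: -1156 + 68*I*√6 ≈ -1156.0 + 166.57*I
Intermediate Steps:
Y(m) = m*(4 + m)
p(H) = √2*√H (p(H) = √(2*H) = √2*√H)
x(u) = u + I*√6 (x(u) = u + √2*√(-(4 - 1)) = u + √2*√(-1*3) = u + √2*√(-3) = u + √2*(I*√3) = u + I*√6)
x(-17)*68 = (-17 + I*√6)*68 = -1156 + 68*I*√6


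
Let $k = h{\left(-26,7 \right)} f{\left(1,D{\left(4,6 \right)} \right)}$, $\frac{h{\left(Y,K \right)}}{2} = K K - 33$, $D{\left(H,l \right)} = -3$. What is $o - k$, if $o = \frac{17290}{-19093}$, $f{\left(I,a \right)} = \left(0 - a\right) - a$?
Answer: $- \frac{3683146}{19093} \approx -192.91$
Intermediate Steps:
$f{\left(I,a \right)} = - 2 a$ ($f{\left(I,a \right)} = - a - a = - 2 a$)
$h{\left(Y,K \right)} = -66 + 2 K^{2}$ ($h{\left(Y,K \right)} = 2 \left(K K - 33\right) = 2 \left(K^{2} - 33\right) = 2 \left(-33 + K^{2}\right) = -66 + 2 K^{2}$)
$k = 192$ ($k = \left(-66 + 2 \cdot 7^{2}\right) \left(\left(-2\right) \left(-3\right)\right) = \left(-66 + 2 \cdot 49\right) 6 = \left(-66 + 98\right) 6 = 32 \cdot 6 = 192$)
$o = - \frac{17290}{19093}$ ($o = 17290 \left(- \frac{1}{19093}\right) = - \frac{17290}{19093} \approx -0.90557$)
$o - k = - \frac{17290}{19093} - 192 = - \frac{3683146}{19093}$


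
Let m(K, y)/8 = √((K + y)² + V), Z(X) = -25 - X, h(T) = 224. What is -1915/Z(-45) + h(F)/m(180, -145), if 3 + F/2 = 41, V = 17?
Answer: -383/4 + 14*√138/207 ≈ -94.955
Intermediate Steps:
F = 76 (F = -6 + 2*41 = -6 + 82 = 76)
m(K, y) = 8*√(17 + (K + y)²) (m(K, y) = 8*√((K + y)² + 17) = 8*√(17 + (K + y)²))
-1915/Z(-45) + h(F)/m(180, -145) = -1915/(-25 - 1*(-45)) + 224/((8*√(17 + (180 - 145)²))) = -1915/(-25 + 45) + 224/((8*√(17 + 35²))) = -1915/20 + 224/((8*√(17 + 1225))) = -1915*1/20 + 224/((8*√1242)) = -383/4 + 224/((8*(3*√138))) = -383/4 + 224/((24*√138)) = -383/4 + 224*(√138/3312) = -383/4 + 14*√138/207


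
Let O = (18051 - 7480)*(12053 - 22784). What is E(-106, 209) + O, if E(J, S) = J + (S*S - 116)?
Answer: -113393942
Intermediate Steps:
E(J, S) = -116 + J + S**2 (E(J, S) = J + (S**2 - 116) = J + (-116 + S**2) = -116 + J + S**2)
O = -113437401 (O = 10571*(-10731) = -113437401)
E(-106, 209) + O = (-116 - 106 + 209**2) - 113437401 = (-116 - 106 + 43681) - 113437401 = 43459 - 113437401 = -113393942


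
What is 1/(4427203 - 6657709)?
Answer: -1/2230506 ≈ -4.4833e-7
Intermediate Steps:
1/(4427203 - 6657709) = 1/(-2230506) = -1/2230506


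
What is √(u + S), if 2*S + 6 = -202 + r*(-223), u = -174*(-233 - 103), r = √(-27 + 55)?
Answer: √(58360 - 223*√7) ≈ 240.35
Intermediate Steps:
r = 2*√7 (r = √28 = 2*√7 ≈ 5.2915)
u = 58464 (u = -174*(-336) = 58464)
S = -104 - 223*√7 (S = -3 + (-202 + (2*√7)*(-223))/2 = -3 + (-202 - 446*√7)/2 = -3 + (-101 - 223*√7) = -104 - 223*√7 ≈ -694.00)
√(u + S) = √(58464 + (-104 - 223*√7)) = √(58360 - 223*√7)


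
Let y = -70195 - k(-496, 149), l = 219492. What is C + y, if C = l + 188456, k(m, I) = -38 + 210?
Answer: 337581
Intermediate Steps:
k(m, I) = 172
y = -70367 (y = -70195 - 1*172 = -70195 - 172 = -70367)
C = 407948 (C = 219492 + 188456 = 407948)
C + y = 407948 - 70367 = 337581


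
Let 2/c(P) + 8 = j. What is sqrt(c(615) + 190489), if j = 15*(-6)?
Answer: 2*sqrt(2333490)/7 ≈ 436.45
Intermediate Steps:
j = -90
c(P) = -1/49 (c(P) = 2/(-8 - 90) = 2/(-98) = 2*(-1/98) = -1/49)
sqrt(c(615) + 190489) = sqrt(-1/49 + 190489) = sqrt(9333960/49) = 2*sqrt(2333490)/7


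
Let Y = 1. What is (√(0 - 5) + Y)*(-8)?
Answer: -8 - 8*I*√5 ≈ -8.0 - 17.889*I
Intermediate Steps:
(√(0 - 5) + Y)*(-8) = (√(0 - 5) + 1)*(-8) = (√(-5) + 1)*(-8) = (I*√5 + 1)*(-8) = (1 + I*√5)*(-8) = -8 - 8*I*√5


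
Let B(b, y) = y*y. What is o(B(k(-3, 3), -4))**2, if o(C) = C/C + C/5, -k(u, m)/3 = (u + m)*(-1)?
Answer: 441/25 ≈ 17.640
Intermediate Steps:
k(u, m) = 3*m + 3*u (k(u, m) = -3*(u + m)*(-1) = -3*(m + u)*(-1) = -3*(-m - u) = 3*m + 3*u)
B(b, y) = y**2
o(C) = 1 + C/5 (o(C) = 1 + C*(1/5) = 1 + C/5)
o(B(k(-3, 3), -4))**2 = (1 + (1/5)*(-4)**2)**2 = (1 + (1/5)*16)**2 = (1 + 16/5)**2 = (21/5)**2 = 441/25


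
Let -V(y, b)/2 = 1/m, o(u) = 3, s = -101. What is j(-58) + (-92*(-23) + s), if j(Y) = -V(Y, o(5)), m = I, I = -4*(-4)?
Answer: 16121/8 ≈ 2015.1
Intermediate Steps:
I = 16
m = 16
V(y, b) = -⅛ (V(y, b) = -2/16 = -2*1/16 = -⅛)
j(Y) = ⅛ (j(Y) = -1*(-⅛) = ⅛)
j(-58) + (-92*(-23) + s) = ⅛ + (-92*(-23) - 101) = ⅛ + (2116 - 101) = ⅛ + 2015 = 16121/8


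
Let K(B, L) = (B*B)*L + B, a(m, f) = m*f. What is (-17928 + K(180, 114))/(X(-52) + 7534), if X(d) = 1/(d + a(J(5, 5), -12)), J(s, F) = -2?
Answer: 11435984/23439 ≈ 487.90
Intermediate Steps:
a(m, f) = f*m
K(B, L) = B + L*B² (K(B, L) = B²*L + B = L*B² + B = B + L*B²)
X(d) = 1/(24 + d) (X(d) = 1/(d - 12*(-2)) = 1/(d + 24) = 1/(24 + d))
(-17928 + K(180, 114))/(X(-52) + 7534) = (-17928 + 180*(1 + 180*114))/(1/(24 - 52) + 7534) = (-17928 + 180*(1 + 20520))/(1/(-28) + 7534) = (-17928 + 180*20521)/(-1/28 + 7534) = (-17928 + 3693780)/(210951/28) = 3675852*(28/210951) = 11435984/23439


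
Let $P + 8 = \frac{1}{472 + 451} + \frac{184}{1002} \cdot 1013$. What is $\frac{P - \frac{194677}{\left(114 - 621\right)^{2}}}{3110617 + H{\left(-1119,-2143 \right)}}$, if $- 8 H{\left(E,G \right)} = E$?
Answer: $\frac{4322156724688}{75848464836447615} \approx 5.6984 \cdot 10^{-5}$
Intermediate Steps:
$H{\left(E,G \right)} = - \frac{E}{8}$
$P = \frac{82321025}{462423}$ ($P = -8 + \left(\frac{1}{472 + 451} + \frac{184}{1002} \cdot 1013\right) = -8 + \left(\frac{1}{923} + 184 \cdot \frac{1}{1002} \cdot 1013\right) = -8 + \left(\frac{1}{923} + \frac{92}{501} \cdot 1013\right) = -8 + \left(\frac{1}{923} + \frac{93196}{501}\right) = -8 + \frac{86020409}{462423} = \frac{82321025}{462423} \approx 178.02$)
$\frac{P - \frac{194677}{\left(114 - 621\right)^{2}}}{3110617 + H{\left(-1119,-2143 \right)}} = \frac{\frac{82321025}{462423} - \frac{194677}{\left(114 - 621\right)^{2}}}{3110617 - - \frac{1119}{8}} = \frac{\frac{82321025}{462423} - \frac{194677}{\left(-507\right)^{2}}}{3110617 + \frac{1119}{8}} = \frac{\frac{82321025}{462423} - \frac{194677}{257049}}{\frac{24886055}{8}} = \left(\frac{82321025}{462423} - \frac{194677}{257049}\right) \frac{8}{24886055} = \frac{540269590586}{3047829993} \cdot \frac{8}{24886055} = \frac{4322156724688}{75848464836447615}$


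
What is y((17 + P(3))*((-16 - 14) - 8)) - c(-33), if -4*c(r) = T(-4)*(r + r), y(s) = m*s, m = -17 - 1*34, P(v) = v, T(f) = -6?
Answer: 38859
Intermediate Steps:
m = -51 (m = -17 - 34 = -51)
y(s) = -51*s
c(r) = 3*r (c(r) = -(-3)*(r + r)/2 = -(-3)*2*r/2 = -(-3)*r = 3*r)
y((17 + P(3))*((-16 - 14) - 8)) - c(-33) = -51*(17 + 3)*((-16 - 14) - 8) - 3*(-33) = -1020*(-30 - 8) - 1*(-99) = -1020*(-38) + 99 = -51*(-760) + 99 = 38760 + 99 = 38859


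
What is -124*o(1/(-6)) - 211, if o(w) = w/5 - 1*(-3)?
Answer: -8683/15 ≈ -578.87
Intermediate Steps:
o(w) = 3 + w/5 (o(w) = w*(1/5) + 3 = w/5 + 3 = 3 + w/5)
-124*o(1/(-6)) - 211 = -124*(3 + (1/5)/(-6)) - 211 = -124*(3 + (1/5)*(-1/6)) - 211 = -124*(3 - 1/30) - 211 = -124*89/30 - 211 = -5518/15 - 211 = -8683/15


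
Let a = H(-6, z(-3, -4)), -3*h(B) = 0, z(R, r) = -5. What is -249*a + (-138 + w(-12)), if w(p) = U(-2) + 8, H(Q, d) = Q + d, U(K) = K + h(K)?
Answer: 2607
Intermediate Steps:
h(B) = 0 (h(B) = -⅓*0 = 0)
U(K) = K (U(K) = K + 0 = K)
w(p) = 6 (w(p) = -2 + 8 = 6)
a = -11 (a = -6 - 5 = -11)
-249*a + (-138 + w(-12)) = -249*(-11) + (-138 + 6) = 2739 - 132 = 2607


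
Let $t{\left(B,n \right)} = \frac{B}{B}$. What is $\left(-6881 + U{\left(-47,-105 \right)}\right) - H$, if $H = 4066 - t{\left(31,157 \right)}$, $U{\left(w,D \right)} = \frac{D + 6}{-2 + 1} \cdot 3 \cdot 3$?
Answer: $-10055$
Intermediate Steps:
$t{\left(B,n \right)} = 1$
$U{\left(w,D \right)} = -54 - 9 D$ ($U{\left(w,D \right)} = \frac{6 + D}{-1} \cdot 3 \cdot 3 = \left(6 + D\right) \left(-1\right) 3 \cdot 3 = \left(-6 - D\right) 3 \cdot 3 = \left(-18 - 3 D\right) 3 = -54 - 9 D$)
$H = 4065$ ($H = 4066 - 1 = 4065$)
$\left(-6881 + U{\left(-47,-105 \right)}\right) - H = \left(-6881 - -891\right) - 4065 = \left(-6881 + \left(-54 + 945\right)\right) - 4065 = \left(-6881 + 891\right) - 4065 = -5990 - 4065 = -10055$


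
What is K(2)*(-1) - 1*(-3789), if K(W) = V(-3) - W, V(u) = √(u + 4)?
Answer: 3790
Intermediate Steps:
V(u) = √(4 + u)
K(W) = 1 - W (K(W) = √(4 - 3) - W = √1 - W = 1 - W)
K(2)*(-1) - 1*(-3789) = (1 - 1*2)*(-1) - 1*(-3789) = (1 - 2)*(-1) + 3789 = -1*(-1) + 3789 = 1 + 3789 = 3790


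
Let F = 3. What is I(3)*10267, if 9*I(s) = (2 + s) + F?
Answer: 82136/9 ≈ 9126.2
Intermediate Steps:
I(s) = 5/9 + s/9 (I(s) = ((2 + s) + 3)/9 = (5 + s)/9 = 5/9 + s/9)
I(3)*10267 = (5/9 + (⅑)*3)*10267 = (5/9 + ⅓)*10267 = (8/9)*10267 = 82136/9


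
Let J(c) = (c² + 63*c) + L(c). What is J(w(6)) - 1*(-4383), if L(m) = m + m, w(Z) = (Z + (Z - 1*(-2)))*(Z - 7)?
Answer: 3669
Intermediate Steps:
w(Z) = (-7 + Z)*(2 + 2*Z) (w(Z) = (Z + (Z + 2))*(-7 + Z) = (Z + (2 + Z))*(-7 + Z) = (2 + 2*Z)*(-7 + Z) = (-7 + Z)*(2 + 2*Z))
L(m) = 2*m
J(c) = c² + 65*c (J(c) = (c² + 63*c) + 2*c = c² + 65*c)
J(w(6)) - 1*(-4383) = (-14 - 12*6 + 2*6²)*(65 + (-14 - 12*6 + 2*6²)) - 1*(-4383) = (-14 - 72 + 2*36)*(65 + (-14 - 72 + 2*36)) + 4383 = (-14 - 72 + 72)*(65 + (-14 - 72 + 72)) + 4383 = -14*(65 - 14) + 4383 = -14*51 + 4383 = -714 + 4383 = 3669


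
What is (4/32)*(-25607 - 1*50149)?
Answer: -18939/2 ≈ -9469.5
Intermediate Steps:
(4/32)*(-25607 - 1*50149) = (4*(1/32))*(-25607 - 50149) = (⅛)*(-75756) = -18939/2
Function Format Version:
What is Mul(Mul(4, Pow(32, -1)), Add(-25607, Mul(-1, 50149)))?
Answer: Rational(-18939, 2) ≈ -9469.5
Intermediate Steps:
Mul(Mul(4, Pow(32, -1)), Add(-25607, Mul(-1, 50149))) = Mul(Mul(4, Rational(1, 32)), Add(-25607, -50149)) = Mul(Rational(1, 8), -75756) = Rational(-18939, 2)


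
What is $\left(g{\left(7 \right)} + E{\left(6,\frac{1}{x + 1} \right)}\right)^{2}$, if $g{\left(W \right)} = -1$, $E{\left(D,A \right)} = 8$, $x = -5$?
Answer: $49$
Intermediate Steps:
$\left(g{\left(7 \right)} + E{\left(6,\frac{1}{x + 1} \right)}\right)^{2} = \left(-1 + 8\right)^{2} = 7^{2} = 49$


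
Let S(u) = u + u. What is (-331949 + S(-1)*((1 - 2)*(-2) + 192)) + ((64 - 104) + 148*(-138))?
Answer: -352801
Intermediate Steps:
S(u) = 2*u
(-331949 + S(-1)*((1 - 2)*(-2) + 192)) + ((64 - 104) + 148*(-138)) = (-331949 + (2*(-1))*((1 - 2)*(-2) + 192)) + ((64 - 104) + 148*(-138)) = (-331949 - 2*(-1*(-2) + 192)) + (-40 - 20424) = (-331949 - 2*(2 + 192)) - 20464 = (-331949 - 2*194) - 20464 = (-331949 - 388) - 20464 = -332337 - 20464 = -352801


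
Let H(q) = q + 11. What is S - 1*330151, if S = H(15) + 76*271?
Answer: -309529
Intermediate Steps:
H(q) = 11 + q
S = 20622 (S = (11 + 15) + 76*271 = 26 + 20596 = 20622)
S - 1*330151 = 20622 - 1*330151 = 20622 - 330151 = -309529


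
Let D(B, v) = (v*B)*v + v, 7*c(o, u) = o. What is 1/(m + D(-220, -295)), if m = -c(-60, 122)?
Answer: -7/134020505 ≈ -5.2231e-8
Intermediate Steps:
c(o, u) = o/7
D(B, v) = v + B*v**2 (D(B, v) = (B*v)*v + v = B*v**2 + v = v + B*v**2)
m = 60/7 (m = -(-60)/7 = -1*(-60/7) = 60/7 ≈ 8.5714)
1/(m + D(-220, -295)) = 1/(60/7 - 295*(1 - 220*(-295))) = 1/(60/7 - 295*(1 + 64900)) = 1/(60/7 - 295*64901) = 1/(60/7 - 19145795) = 1/(-134020505/7) = -7/134020505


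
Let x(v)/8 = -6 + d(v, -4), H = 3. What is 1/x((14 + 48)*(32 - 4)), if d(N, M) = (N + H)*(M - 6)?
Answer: -1/139168 ≈ -7.1856e-6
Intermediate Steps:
d(N, M) = (-6 + M)*(3 + N) (d(N, M) = (N + 3)*(M - 6) = (3 + N)*(-6 + M) = (-6 + M)*(3 + N))
x(v) = -288 - 80*v (x(v) = 8*(-6 + (-18 - 6*v + 3*(-4) - 4*v)) = 8*(-6 + (-18 - 6*v - 12 - 4*v)) = 8*(-6 + (-30 - 10*v)) = 8*(-36 - 10*v) = -288 - 80*v)
1/x((14 + 48)*(32 - 4)) = 1/(-288 - 80*(14 + 48)*(32 - 4)) = 1/(-288 - 4960*28) = 1/(-288 - 80*1736) = 1/(-288 - 138880) = 1/(-139168) = -1/139168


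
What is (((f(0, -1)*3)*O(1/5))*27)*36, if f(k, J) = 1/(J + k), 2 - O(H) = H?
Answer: -26244/5 ≈ -5248.8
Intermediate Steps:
O(H) = 2 - H
(((f(0, -1)*3)*O(1/5))*27)*36 = (((3/(-1 + 0))*(2 - 1/5))*27)*36 = (((3/(-1))*(2 - 1*⅕))*27)*36 = (((-1*3)*(2 - ⅕))*27)*36 = (-3*9/5*27)*36 = -27/5*27*36 = -729/5*36 = -26244/5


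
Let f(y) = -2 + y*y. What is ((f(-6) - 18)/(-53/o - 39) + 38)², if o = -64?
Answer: 8429076100/5968249 ≈ 1412.3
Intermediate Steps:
f(y) = -2 + y²
((f(-6) - 18)/(-53/o - 39) + 38)² = (((-2 + (-6)²) - 18)/(-53/(-64) - 39) + 38)² = (((-2 + 36) - 18)/(-53*(-1/64) - 39) + 38)² = ((34 - 18)/(53/64 - 39) + 38)² = (16/(-2443/64) + 38)² = (16*(-64/2443) + 38)² = (-1024/2443 + 38)² = (91810/2443)² = 8429076100/5968249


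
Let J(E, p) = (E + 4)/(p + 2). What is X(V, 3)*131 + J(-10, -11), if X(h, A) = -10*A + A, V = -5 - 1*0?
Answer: -10609/3 ≈ -3536.3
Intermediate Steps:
V = -5 (V = -5 + 0 = -5)
X(h, A) = -9*A
J(E, p) = (4 + E)/(2 + p)
X(V, 3)*131 + J(-10, -11) = -9*3*131 + (4 - 10)/(2 - 11) = -27*131 - 6/(-9) = -3537 - ⅑*(-6) = -3537 + ⅔ = -10609/3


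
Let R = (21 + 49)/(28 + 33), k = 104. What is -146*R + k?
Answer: -3876/61 ≈ -63.541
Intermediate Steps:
R = 70/61 ≈ 1.1475
-146*R + k = -146*70/61 + 104 = -10220/61 + 104 = -3876/61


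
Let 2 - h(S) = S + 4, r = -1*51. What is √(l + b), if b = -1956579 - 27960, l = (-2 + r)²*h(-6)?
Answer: I*√1973303 ≈ 1404.7*I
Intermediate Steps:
r = -51
h(S) = -2 - S (h(S) = 2 - (S + 4) = 2 - (4 + S) = 2 + (-4 - S) = -2 - S)
l = 11236 (l = (-2 - 51)²*(-2 - 1*(-6)) = (-53)²*(-2 + 6) = 2809*4 = 11236)
b = -1984539
√(l + b) = √(11236 - 1984539) = √(-1973303) = I*√1973303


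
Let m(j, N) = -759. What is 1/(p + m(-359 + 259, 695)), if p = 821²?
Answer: 1/673282 ≈ 1.4853e-6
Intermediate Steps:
p = 674041
1/(p + m(-359 + 259, 695)) = 1/(674041 - 759) = 1/673282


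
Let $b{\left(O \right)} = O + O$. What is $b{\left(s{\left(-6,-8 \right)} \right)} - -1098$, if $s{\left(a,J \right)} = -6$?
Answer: $1086$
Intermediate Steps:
$b{\left(O \right)} = 2 O$
$b{\left(s{\left(-6,-8 \right)} \right)} - -1098 = 2 \left(-6\right) - -1098 = -12 + 1098 = 1086$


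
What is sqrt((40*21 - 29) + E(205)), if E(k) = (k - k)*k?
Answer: sqrt(811) ≈ 28.478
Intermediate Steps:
E(k) = 0 (E(k) = 0*k = 0)
sqrt((40*21 - 29) + E(205)) = sqrt((40*21 - 29) + 0) = sqrt((840 - 29) + 0) = sqrt(811 + 0) = sqrt(811)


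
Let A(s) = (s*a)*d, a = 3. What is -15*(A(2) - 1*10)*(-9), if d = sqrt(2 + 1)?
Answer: -1350 + 810*sqrt(3) ≈ 52.961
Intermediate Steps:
d = sqrt(3) ≈ 1.7320
A(s) = 3*s*sqrt(3) (A(s) = (s*3)*sqrt(3) = (3*s)*sqrt(3) = 3*s*sqrt(3))
-15*(A(2) - 1*10)*(-9) = -15*(3*2*sqrt(3) - 1*10)*(-9) = -15*(6*sqrt(3) - 10)*(-9) = -15*(-10 + 6*sqrt(3))*(-9) = (150 - 90*sqrt(3))*(-9) = -1350 + 810*sqrt(3)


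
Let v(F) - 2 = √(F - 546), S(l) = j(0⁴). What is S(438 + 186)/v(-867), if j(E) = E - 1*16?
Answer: -32/1417 + 48*I*√157/1417 ≈ -0.022583 + 0.42444*I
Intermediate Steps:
j(E) = -16 + E (j(E) = E - 16 = -16 + E)
S(l) = -16 (S(l) = -16 + 0⁴ = -16 + 0 = -16)
v(F) = 2 + √(-546 + F) (v(F) = 2 + √(F - 546) = 2 + √(-546 + F))
S(438 + 186)/v(-867) = -16/(2 + √(-546 - 867)) = -16/(2 + √(-1413)) = -16/(2 + 3*I*√157)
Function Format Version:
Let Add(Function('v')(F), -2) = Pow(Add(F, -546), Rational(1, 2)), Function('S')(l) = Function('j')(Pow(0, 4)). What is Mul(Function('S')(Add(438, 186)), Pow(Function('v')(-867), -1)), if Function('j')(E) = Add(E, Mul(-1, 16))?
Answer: Add(Rational(-32, 1417), Mul(Rational(48, 1417), I, Pow(157, Rational(1, 2)))) ≈ Add(-0.022583, Mul(0.42444, I))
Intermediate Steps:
Function('j')(E) = Add(-16, E) (Function('j')(E) = Add(E, -16) = Add(-16, E))
Function('S')(l) = -16 (Function('S')(l) = Add(-16, Pow(0, 4)) = Add(-16, 0) = -16)
Function('v')(F) = Add(2, Pow(Add(-546, F), Rational(1, 2))) (Function('v')(F) = Add(2, Pow(Add(F, -546), Rational(1, 2))) = Add(2, Pow(Add(-546, F), Rational(1, 2))))
Mul(Function('S')(Add(438, 186)), Pow(Function('v')(-867), -1)) = Mul(-16, Pow(Add(2, Pow(Add(-546, -867), Rational(1, 2))), -1)) = Mul(-16, Pow(Add(2, Pow(-1413, Rational(1, 2))), -1)) = Mul(-16, Pow(Add(2, Mul(3, I, Pow(157, Rational(1, 2)))), -1))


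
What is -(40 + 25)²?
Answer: -4225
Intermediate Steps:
-(40 + 25)² = -1*65² = -1*4225 = -4225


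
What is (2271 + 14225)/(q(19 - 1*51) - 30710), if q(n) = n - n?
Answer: -8248/15355 ≈ -0.53715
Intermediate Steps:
q(n) = 0
(2271 + 14225)/(q(19 - 1*51) - 30710) = (2271 + 14225)/(0 - 30710) = 16496/(-30710) = 16496*(-1/30710) = -8248/15355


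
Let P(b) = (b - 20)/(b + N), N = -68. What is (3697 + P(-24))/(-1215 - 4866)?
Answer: -85042/139863 ≈ -0.60804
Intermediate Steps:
P(b) = (-20 + b)/(-68 + b) (P(b) = (b - 20)/(b - 68) = (-20 + b)/(-68 + b))
(3697 + P(-24))/(-1215 - 4866) = (3697 + (-20 - 24)/(-68 - 24))/(-1215 - 4866) = (3697 - 44/(-92))/(-6081) = (3697 - 1/92*(-44))*(-1/6081) = (3697 + 11/23)*(-1/6081) = (85042/23)*(-1/6081) = -85042/139863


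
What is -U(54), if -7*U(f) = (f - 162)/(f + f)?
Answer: -⅐ ≈ -0.14286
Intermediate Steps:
U(f) = -(-162 + f)/(14*f) (U(f) = -(f - 162)/(7*(f + f)) = -(-162 + f)/(7*(2*f)) = -(-162 + f)*1/(2*f)/7 = -(-162 + f)/(14*f))
-U(54) = -(162 - 1*54)/(14*54) = -(162 - 54)/(14*54) = -108/(14*54) = -1*⅐ = -⅐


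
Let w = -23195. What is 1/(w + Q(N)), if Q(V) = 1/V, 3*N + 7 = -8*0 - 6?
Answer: -13/301538 ≈ -4.3112e-5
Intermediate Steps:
N = -13/3 (N = -7/3 + (-8*0 - 6)/3 = -7/3 + (0 - 6)/3 = -7/3 + (⅓)*(-6) = -7/3 - 2 = -13/3 ≈ -4.3333)
1/(w + Q(N)) = 1/(-23195 + 1/(-13/3)) = 1/(-23195 - 3/13) = 1/(-301538/13) = -13/301538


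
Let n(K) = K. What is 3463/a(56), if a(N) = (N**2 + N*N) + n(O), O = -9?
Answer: 3463/6263 ≈ 0.55293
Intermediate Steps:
a(N) = -9 + 2*N**2 (a(N) = (N**2 + N*N) - 9 = (N**2 + N**2) - 9 = 2*N**2 - 9 = -9 + 2*N**2)
3463/a(56) = 3463/(-9 + 2*56**2) = 3463/(-9 + 2*3136) = 3463/(-9 + 6272) = 3463/6263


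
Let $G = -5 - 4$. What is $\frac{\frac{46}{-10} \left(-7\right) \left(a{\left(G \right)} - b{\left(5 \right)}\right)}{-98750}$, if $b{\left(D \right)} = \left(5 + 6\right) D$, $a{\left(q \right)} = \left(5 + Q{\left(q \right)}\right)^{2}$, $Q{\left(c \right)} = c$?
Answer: $\frac{6279}{493750} \approx 0.012717$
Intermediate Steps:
$G = -9$ ($G = -5 - 4 = -9$)
$a{\left(q \right)} = \left(5 + q\right)^{2}$
$b{\left(D \right)} = 11 D$
$\frac{\frac{46}{-10} \left(-7\right) \left(a{\left(G \right)} - b{\left(5 \right)}\right)}{-98750} = \frac{\frac{46}{-10} \left(-7\right) \left(\left(5 - 9\right)^{2} - 11 \cdot 5\right)}{-98750} = 46 \left(- \frac{1}{10}\right) \left(-7\right) \left(\left(-4\right)^{2} - 55\right) \left(- \frac{1}{98750}\right) = \left(- \frac{23}{5}\right) \left(-7\right) \left(16 - 55\right) \left(- \frac{1}{98750}\right) = \frac{161}{5} \left(-39\right) \left(- \frac{1}{98750}\right) = \left(- \frac{6279}{5}\right) \left(- \frac{1}{98750}\right) = \frac{6279}{493750}$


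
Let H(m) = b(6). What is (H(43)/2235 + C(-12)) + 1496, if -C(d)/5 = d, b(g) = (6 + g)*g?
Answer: 1159244/745 ≈ 1556.0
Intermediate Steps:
b(g) = g*(6 + g)
H(m) = 72 (H(m) = 6*(6 + 6) = 6*12 = 72)
C(d) = -5*d
(H(43)/2235 + C(-12)) + 1496 = (72/2235 - 5*(-12)) + 1496 = (72*(1/2235) + 60) + 1496 = (24/745 + 60) + 1496 = 44724/745 + 1496 = 1159244/745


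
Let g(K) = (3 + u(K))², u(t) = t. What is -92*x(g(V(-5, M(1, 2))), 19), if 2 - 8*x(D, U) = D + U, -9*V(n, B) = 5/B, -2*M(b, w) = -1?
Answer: 19159/81 ≈ 236.53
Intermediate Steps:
M(b, w) = ½ (M(b, w) = -½*(-1) = ½)
V(n, B) = -5/(9*B)
g(K) = (3 + K)²
x(D, U) = ¼ - D/8 - U/8 (x(D, U) = ¼ - (D + U)/8 = ¼ + (-D/8 - U/8) = ¼ - D/8 - U/8)
-92*x(g(V(-5, M(1, 2))), 19) = -92*(¼ - (3 - 5/(9*½))²/8 - ⅛*19) = -92*(¼ - (3 - 5/9*2)²/8 - 19/8) = -92*(¼ - (3 - 10/9)²/8 - 19/8) = -92*(¼ - (17/9)²/8 - 19/8) = -92*(¼ - ⅛*289/81 - 19/8) = -92*(¼ - 289/648 - 19/8) = -92*(-833/324) = 19159/81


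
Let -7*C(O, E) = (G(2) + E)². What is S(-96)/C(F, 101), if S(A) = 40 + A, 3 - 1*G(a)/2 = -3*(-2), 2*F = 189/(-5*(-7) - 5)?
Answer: 392/9025 ≈ 0.043435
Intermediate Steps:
F = 63/20 (F = (189/(-5*(-7) - 5))/2 = (189/(35 - 5))/2 = (189/30)/2 = (189*(1/30))/2 = (½)*(63/10) = 63/20 ≈ 3.1500)
G(a) = -6 (G(a) = 6 - (-6)*(-2) = 6 - 2*6 = 6 - 12 = -6)
C(O, E) = -(-6 + E)²/7
S(-96)/C(F, 101) = (40 - 96)/((-(-6 + 101)²/7)) = -56/((-⅐*95²)) = -56/((-⅐*9025)) = -56/(-9025/7) = -56*(-7/9025) = 392/9025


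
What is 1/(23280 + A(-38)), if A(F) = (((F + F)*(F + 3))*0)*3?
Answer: 1/23280 ≈ 4.2955e-5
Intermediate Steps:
A(F) = 0 (A(F) = (((2*F)*(3 + F))*0)*3 = ((2*F*(3 + F))*0)*3 = 0*3 = 0)
1/(23280 + A(-38)) = 1/(23280 + 0) = 1/23280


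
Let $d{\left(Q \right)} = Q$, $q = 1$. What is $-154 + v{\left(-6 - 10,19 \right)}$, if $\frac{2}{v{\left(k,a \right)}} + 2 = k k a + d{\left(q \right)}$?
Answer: $- \frac{748900}{4863} \approx -154.0$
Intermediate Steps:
$v{\left(k,a \right)} = \frac{2}{-1 + a k^{2}}$ ($v{\left(k,a \right)} = \frac{2}{-2 + \left(k k a + 1\right)} = \frac{2}{-2 + \left(k^{2} a + 1\right)} = \frac{2}{-2 + \left(a k^{2} + 1\right)} = \frac{2}{-2 + \left(1 + a k^{2}\right)} = \frac{2}{-1 + a k^{2}}$)
$-154 + v{\left(-6 - 10,19 \right)} = -154 + \frac{2}{-1 + 19 \left(-6 - 10\right)^{2}} = -154 + \frac{2}{-1 + 19 \left(-16\right)^{2}} = -154 + \frac{2}{-1 + 19 \cdot 256} = -154 + \frac{2}{-1 + 4864} = -154 + \frac{2}{4863} = - \frac{748900}{4863}$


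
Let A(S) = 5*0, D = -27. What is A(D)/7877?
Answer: 0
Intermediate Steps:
A(S) = 0
A(D)/7877 = 0/7877 = 0*(1/7877) = 0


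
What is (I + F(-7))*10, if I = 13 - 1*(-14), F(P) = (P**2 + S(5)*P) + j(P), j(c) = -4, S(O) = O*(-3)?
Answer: 1770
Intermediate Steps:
S(O) = -3*O
F(P) = -4 + P**2 - 15*P (F(P) = (P**2 + (-3*5)*P) - 4 = (P**2 - 15*P) - 4 = -4 + P**2 - 15*P)
I = 27 (I = 13 + 14 = 27)
(I + F(-7))*10 = (27 + (-4 + (-7)**2 - 15*(-7)))*10 = (27 + (-4 + 49 + 105))*10 = (27 + 150)*10 = 177*10 = 1770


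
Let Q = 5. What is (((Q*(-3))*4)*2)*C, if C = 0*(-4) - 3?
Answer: 360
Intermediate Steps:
C = -3 (C = 0 - 3 = -3)
(((Q*(-3))*4)*2)*C = (((5*(-3))*4)*2)*(-3) = (-15*4*2)*(-3) = -60*2*(-3) = -120*(-3) = 360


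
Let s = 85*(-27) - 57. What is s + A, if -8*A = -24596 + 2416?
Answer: 841/2 ≈ 420.50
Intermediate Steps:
A = 5545/2 (A = -(-24596 + 2416)/8 = -⅛*(-22180) = 5545/2 ≈ 2772.5)
s = -2352 (s = -2295 - 57 = -2352)
s + A = -2352 + 5545/2 = 841/2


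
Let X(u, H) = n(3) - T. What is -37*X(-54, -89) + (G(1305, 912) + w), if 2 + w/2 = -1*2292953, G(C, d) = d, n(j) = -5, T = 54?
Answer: -4582815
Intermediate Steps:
X(u, H) = -59 (X(u, H) = -5 - 1*54 = -5 - 54 = -59)
w = -4585910 (w = -4 + 2*(-1*2292953) = -4 + 2*(-2292953) = -4 - 4585906 = -4585910)
-37*X(-54, -89) + (G(1305, 912) + w) = -37*(-59) + (912 - 4585910) = 2183 - 4584998 = -4582815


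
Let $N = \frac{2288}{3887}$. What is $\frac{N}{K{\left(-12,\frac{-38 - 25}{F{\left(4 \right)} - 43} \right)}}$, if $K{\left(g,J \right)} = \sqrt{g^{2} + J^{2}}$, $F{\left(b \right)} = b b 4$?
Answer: $\frac{176 \sqrt{17}}{15249} \approx 0.047588$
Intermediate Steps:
$F{\left(b \right)} = 4 b^{2}$ ($F{\left(b \right)} = b^{2} \cdot 4 = 4 b^{2}$)
$N = \frac{176}{299}$ ($N = 2288 \cdot \frac{1}{3887} = \frac{176}{299} \approx 0.58863$)
$K{\left(g,J \right)} = \sqrt{J^{2} + g^{2}}$
$\frac{N}{K{\left(-12,\frac{-38 - 25}{F{\left(4 \right)} - 43} \right)}} = \frac{176}{299 \sqrt{\left(\frac{-38 - 25}{4 \cdot 4^{2} - 43}\right)^{2} + \left(-12\right)^{2}}} = \frac{176}{299 \sqrt{\left(- \frac{63}{4 \cdot 16 - 43}\right)^{2} + 144}} = \frac{176}{299 \sqrt{\left(- \frac{63}{64 - 43}\right)^{2} + 144}} = \frac{176}{299 \sqrt{\left(- \frac{63}{21}\right)^{2} + 144}} = \frac{176}{299 \sqrt{\left(\left(-63\right) \frac{1}{21}\right)^{2} + 144}} = \frac{176}{299 \sqrt{\left(-3\right)^{2} + 144}} = \frac{176}{299 \sqrt{9 + 144}} = \frac{176}{299 \sqrt{153}} = \frac{176}{299 \cdot 3 \sqrt{17}} = \frac{176 \frac{\sqrt{17}}{51}}{299} = \frac{176 \sqrt{17}}{15249}$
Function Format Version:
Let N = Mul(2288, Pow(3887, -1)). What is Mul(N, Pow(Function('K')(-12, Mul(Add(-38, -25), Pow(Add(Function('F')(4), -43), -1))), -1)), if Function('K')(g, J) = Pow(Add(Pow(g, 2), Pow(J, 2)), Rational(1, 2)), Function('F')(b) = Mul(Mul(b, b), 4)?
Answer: Mul(Rational(176, 15249), Pow(17, Rational(1, 2))) ≈ 0.047588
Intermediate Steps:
Function('F')(b) = Mul(4, Pow(b, 2)) (Function('F')(b) = Mul(Pow(b, 2), 4) = Mul(4, Pow(b, 2)))
N = Rational(176, 299) (N = Mul(2288, Rational(1, 3887)) = Rational(176, 299) ≈ 0.58863)
Function('K')(g, J) = Pow(Add(Pow(J, 2), Pow(g, 2)), Rational(1, 2))
Mul(N, Pow(Function('K')(-12, Mul(Add(-38, -25), Pow(Add(Function('F')(4), -43), -1))), -1)) = Mul(Rational(176, 299), Pow(Pow(Add(Pow(Mul(Add(-38, -25), Pow(Add(Mul(4, Pow(4, 2)), -43), -1)), 2), Pow(-12, 2)), Rational(1, 2)), -1)) = Mul(Rational(176, 299), Pow(Pow(Add(Pow(Mul(-63, Pow(Add(Mul(4, 16), -43), -1)), 2), 144), Rational(1, 2)), -1)) = Mul(Rational(176, 299), Pow(Pow(Add(Pow(Mul(-63, Pow(Add(64, -43), -1)), 2), 144), Rational(1, 2)), -1)) = Mul(Rational(176, 299), Pow(Pow(Add(Pow(Mul(-63, Pow(21, -1)), 2), 144), Rational(1, 2)), -1)) = Mul(Rational(176, 299), Pow(Pow(Add(Pow(Mul(-63, Rational(1, 21)), 2), 144), Rational(1, 2)), -1)) = Mul(Rational(176, 299), Pow(Pow(Add(Pow(-3, 2), 144), Rational(1, 2)), -1)) = Mul(Rational(176, 299), Pow(Pow(Add(9, 144), Rational(1, 2)), -1)) = Mul(Rational(176, 299), Pow(Pow(153, Rational(1, 2)), -1)) = Mul(Rational(176, 299), Pow(Mul(3, Pow(17, Rational(1, 2))), -1)) = Mul(Rational(176, 299), Mul(Rational(1, 51), Pow(17, Rational(1, 2)))) = Mul(Rational(176, 15249), Pow(17, Rational(1, 2)))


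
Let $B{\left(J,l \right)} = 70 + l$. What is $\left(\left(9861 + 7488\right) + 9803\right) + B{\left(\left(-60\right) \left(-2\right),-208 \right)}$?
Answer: $27014$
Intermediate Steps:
$\left(\left(9861 + 7488\right) + 9803\right) + B{\left(\left(-60\right) \left(-2\right),-208 \right)} = \left(\left(9861 + 7488\right) + 9803\right) + \left(70 - 208\right) = \left(17349 + 9803\right) - 138 = 27152 - 138 = 27014$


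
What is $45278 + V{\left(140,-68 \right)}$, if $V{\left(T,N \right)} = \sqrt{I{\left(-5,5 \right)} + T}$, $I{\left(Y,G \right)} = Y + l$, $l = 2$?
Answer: $45278 + \sqrt{137} \approx 45290.0$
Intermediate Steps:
$I{\left(Y,G \right)} = 2 + Y$ ($I{\left(Y,G \right)} = Y + 2 = 2 + Y$)
$V{\left(T,N \right)} = \sqrt{-3 + T}$ ($V{\left(T,N \right)} = \sqrt{\left(2 - 5\right) + T} = \sqrt{-3 + T}$)
$45278 + V{\left(140,-68 \right)} = 45278 + \sqrt{-3 + 140} = 45278 + \sqrt{137}$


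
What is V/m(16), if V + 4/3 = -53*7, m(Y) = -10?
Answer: 1117/30 ≈ 37.233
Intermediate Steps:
V = -1117/3 (V = -4/3 - 53*7 = -4/3 - 371 = -1117/3 ≈ -372.33)
V/m(16) = -1117/3/(-10) = -1117/3*(-⅒) = 1117/30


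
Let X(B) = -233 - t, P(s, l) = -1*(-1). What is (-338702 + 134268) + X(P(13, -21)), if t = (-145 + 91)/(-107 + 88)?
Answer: -3888727/19 ≈ -2.0467e+5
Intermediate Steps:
t = 54/19 (t = -54/(-19) = -54*(-1/19) = 54/19 ≈ 2.8421)
P(s, l) = 1
X(B) = -4481/19 (X(B) = -233 - 1*54/19 = -233 - 54/19 = -4481/19)
(-338702 + 134268) + X(P(13, -21)) = (-338702 + 134268) - 4481/19 = -204434 - 4481/19 = -3888727/19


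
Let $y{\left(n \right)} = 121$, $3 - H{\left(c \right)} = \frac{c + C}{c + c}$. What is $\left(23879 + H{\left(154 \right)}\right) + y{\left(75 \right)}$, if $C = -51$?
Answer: $\frac{7392821}{308} \approx 24003.0$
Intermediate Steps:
$H{\left(c \right)} = 3 - \frac{-51 + c}{2 c}$ ($H{\left(c \right)} = 3 - \frac{c - 51}{c + c} = 3 - \frac{-51 + c}{2 c}$)
$\left(23879 + H{\left(154 \right)}\right) + y{\left(75 \right)} = \left(23879 + \frac{51 + 5 \cdot 154}{2 \cdot 154}\right) + 121 = \left(23879 + \frac{1}{2} \cdot \frac{1}{154} \left(51 + 770\right)\right) + 121 = \left(23879 + \frac{1}{2} \cdot \frac{1}{154} \cdot 821\right) + 121 = \left(23879 + \frac{821}{308}\right) + 121 = \frac{7355553}{308} + 121 = \frac{7392821}{308}$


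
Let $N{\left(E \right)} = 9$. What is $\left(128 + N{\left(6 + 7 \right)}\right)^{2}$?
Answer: $18769$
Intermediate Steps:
$\left(128 + N{\left(6 + 7 \right)}\right)^{2} = \left(128 + 9\right)^{2} = 137^{2} = 18769$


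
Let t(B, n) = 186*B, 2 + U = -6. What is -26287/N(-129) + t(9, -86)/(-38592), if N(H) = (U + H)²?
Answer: -58104845/40240736 ≈ -1.4439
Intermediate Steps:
U = -8 (U = -2 - 6 = -8)
N(H) = (-8 + H)²
-26287/N(-129) + t(9, -86)/(-38592) = -26287/(-8 - 129)² + (186*9)/(-38592) = -26287/((-137)²) + 1674*(-1/38592) = -26287/18769 - 93/2144 = -58104845/40240736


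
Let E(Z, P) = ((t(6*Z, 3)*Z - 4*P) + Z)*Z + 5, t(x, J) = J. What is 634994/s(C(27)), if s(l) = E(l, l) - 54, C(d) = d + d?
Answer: -634994/49 ≈ -12959.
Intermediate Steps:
C(d) = 2*d
E(Z, P) = 5 + Z*(-4*P + 4*Z) (E(Z, P) = ((3*Z - 4*P) + Z)*Z + 5 = ((-4*P + 3*Z) + Z)*Z + 5 = (-4*P + 4*Z)*Z + 5 = Z*(-4*P + 4*Z) + 5 = 5 + Z*(-4*P + 4*Z))
s(l) = -49 (s(l) = (5 + 4*l² - 4*l*l) - 54 = (5 + 4*l² - 4*l²) - 54 = 5 - 54 = -49)
634994/s(C(27)) = 634994/(-49) = 634994*(-1/49) = -634994/49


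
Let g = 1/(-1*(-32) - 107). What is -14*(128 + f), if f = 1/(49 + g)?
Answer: -3292429/1837 ≈ -1792.3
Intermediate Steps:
g = -1/75 (g = 1/(32 - 107) = 1/(-75) = -1/75 ≈ -0.013333)
f = 75/3674 (f = 1/(49 - 1/75) = 1/(3674/75) = 75/3674 ≈ 0.020414)
-14*(128 + f) = -14*(128 + 75/3674) = -14*470347/3674 = -3292429/1837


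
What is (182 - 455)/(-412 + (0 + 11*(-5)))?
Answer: 273/467 ≈ 0.58458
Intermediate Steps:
(182 - 455)/(-412 + (0 + 11*(-5))) = -273/(-412 + (0 - 55)) = -273/(-412 - 55) = -273/(-467) = -273*(-1/467) = 273/467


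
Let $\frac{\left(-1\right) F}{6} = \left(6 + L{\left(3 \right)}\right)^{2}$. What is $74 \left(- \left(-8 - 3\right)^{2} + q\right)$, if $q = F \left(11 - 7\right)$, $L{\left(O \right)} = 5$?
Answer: $-223850$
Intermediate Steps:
$F = -726$ ($F = - 6 \left(6 + 5\right)^{2} = - 6 \cdot 11^{2} = \left(-6\right) 121 = -726$)
$q = -2904$ ($q = - 726 \left(11 - 7\right) = \left(-726\right) 4 = -2904$)
$74 \left(- \left(-8 - 3\right)^{2} + q\right) = 74 \left(- \left(-8 - 3\right)^{2} - 2904\right) = 74 \left(- \left(-11\right)^{2} - 2904\right) = 74 \left(\left(-1\right) 121 - 2904\right) = 74 \left(-121 - 2904\right) = 74 \left(-3025\right) = -223850$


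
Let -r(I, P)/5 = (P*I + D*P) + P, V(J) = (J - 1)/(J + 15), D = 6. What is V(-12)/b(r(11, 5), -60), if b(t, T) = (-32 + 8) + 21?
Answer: 13/9 ≈ 1.4444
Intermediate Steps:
V(J) = (-1 + J)/(15 + J)
r(I, P) = -35*P - 5*I*P (r(I, P) = -5*((P*I + 6*P) + P) = -5*((I*P + 6*P) + P) = -5*((6*P + I*P) + P) = -5*(7*P + I*P) = -35*P - 5*I*P)
b(t, T) = -3 (b(t, T) = -24 + 21 = -3)
V(-12)/b(r(11, 5), -60) = ((-1 - 12)/(15 - 12))/(-3) = (-13/3)*(-⅓) = ((⅓)*(-13))*(-⅓) = -13/3*(-⅓) = 13/9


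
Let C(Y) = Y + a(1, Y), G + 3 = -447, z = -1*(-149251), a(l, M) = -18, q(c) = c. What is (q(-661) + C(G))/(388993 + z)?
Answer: -1129/538244 ≈ -0.0020976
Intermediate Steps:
z = 149251
G = -450 (G = -3 - 447 = -450)
C(Y) = -18 + Y (C(Y) = Y - 18 = -18 + Y)
(q(-661) + C(G))/(388993 + z) = (-661 + (-18 - 450))/(388993 + 149251) = (-661 - 468)/538244 = -1129*1/538244 = -1129/538244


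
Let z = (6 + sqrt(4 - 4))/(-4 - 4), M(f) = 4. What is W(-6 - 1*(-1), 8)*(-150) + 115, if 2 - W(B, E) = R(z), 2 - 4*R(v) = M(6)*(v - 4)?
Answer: 1205/2 ≈ 602.50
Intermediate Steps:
z = -3/4 (z = (6 + sqrt(0))/(-8) = (6 + 0)*(-1/8) = 6*(-1/8) = -3/4 ≈ -0.75000)
R(v) = 9/2 - v (R(v) = 1/2 - (v - 4) = 1/2 - (-4 + v) = 1/2 - (-16 + 4*v)/4 = 1/2 + (4 - v) = 9/2 - v)
W(B, E) = -13/4 (W(B, E) = 2 - (9/2 - 1*(-3/4)) = 2 - (9/2 + 3/4) = 2 - 1*21/4 = 2 - 21/4 = -13/4)
W(-6 - 1*(-1), 8)*(-150) + 115 = -13/4*(-150) + 115 = 975/2 + 115 = 1205/2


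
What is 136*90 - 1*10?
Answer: 12230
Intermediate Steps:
136*90 - 1*10 = 12240 - 10 = 12230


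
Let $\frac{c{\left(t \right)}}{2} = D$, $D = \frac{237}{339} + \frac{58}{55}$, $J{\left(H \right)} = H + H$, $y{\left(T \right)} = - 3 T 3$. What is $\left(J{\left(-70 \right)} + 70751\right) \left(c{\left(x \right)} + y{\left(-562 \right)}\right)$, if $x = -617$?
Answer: $\frac{2221229150748}{6215} \approx 3.574 \cdot 10^{8}$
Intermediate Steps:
$y{\left(T \right)} = - 9 T$
$J{\left(H \right)} = 2 H$
$D = \frac{10899}{6215}$ ($D = 237 \cdot \frac{1}{339} + 58 \cdot \frac{1}{55} = \frac{79}{113} + \frac{58}{55} = \frac{10899}{6215} \approx 1.7537$)
$c{\left(t \right)} = \frac{21798}{6215}$ ($c{\left(t \right)} = 2 \cdot \frac{10899}{6215} = \frac{21798}{6215}$)
$\left(J{\left(-70 \right)} + 70751\right) \left(c{\left(x \right)} + y{\left(-562 \right)}\right) = \left(2 \left(-70\right) + 70751\right) \left(\frac{21798}{6215} - -5058\right) = \left(-140 + 70751\right) \left(\frac{21798}{6215} + 5058\right) = 70611 \cdot \frac{31457268}{6215} = \frac{2221229150748}{6215}$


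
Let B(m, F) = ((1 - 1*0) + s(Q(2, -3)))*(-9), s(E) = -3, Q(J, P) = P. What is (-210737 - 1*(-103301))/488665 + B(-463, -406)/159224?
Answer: -8548796847/38903597980 ≈ -0.21974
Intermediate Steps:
B(m, F) = 18 (B(m, F) = ((1 - 1*0) - 3)*(-9) = ((1 + 0) - 3)*(-9) = (1 - 3)*(-9) = -2*(-9) = 18)
(-210737 - 1*(-103301))/488665 + B(-463, -406)/159224 = (-210737 - 1*(-103301))/488665 + 18/159224 = (-210737 + 103301)*(1/488665) + 18*(1/159224) = -107436*1/488665 + 9/79612 = -107436/488665 + 9/79612 = -8548796847/38903597980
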